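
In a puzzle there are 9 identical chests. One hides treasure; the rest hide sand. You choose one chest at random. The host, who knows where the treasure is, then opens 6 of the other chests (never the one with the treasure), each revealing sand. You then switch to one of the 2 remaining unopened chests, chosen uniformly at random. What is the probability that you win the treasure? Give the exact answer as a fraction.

Your original chest holds the treasure with probability 1/9, so the other 8 collectively hold it with probability 8/9.
The host can always find 6 empty chests to open, so the reveals don't change that 8/9; it is now spread over the 2 remaining unopened chests.
P(win by switching) = (8/9) · (1/2) = 4/9.

4/9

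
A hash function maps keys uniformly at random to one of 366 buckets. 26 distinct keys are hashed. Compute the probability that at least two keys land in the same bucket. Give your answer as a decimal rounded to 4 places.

It's easier to compute the probability that all 26 are distinct.
P(all distinct) = 366/366 · 365/366 · ··· · 341/366 ≈ 0.4028.
So the probability of at least one match is 1 − 0.4028 = 0.5972.

0.5972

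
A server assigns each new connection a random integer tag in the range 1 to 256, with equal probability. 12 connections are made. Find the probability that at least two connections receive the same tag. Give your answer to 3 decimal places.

0.230

It's easier to compute the probability that all 12 are distinct.
P(all distinct) = 256/256 · 255/256 · ··· · 245/256 ≈ 0.770.
So the probability of at least one match is 1 − 0.770 = 0.230.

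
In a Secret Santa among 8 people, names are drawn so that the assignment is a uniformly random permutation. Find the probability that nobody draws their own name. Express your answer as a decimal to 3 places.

This is the derangement probability: permutations of 8 with no fixed point.
D(8) = 8! · (1 − 1/1! + 1/2! − ··· + (−1)^8/8!) = 14833.
P = 14833/40320 = 2119/5760 ≈ 0.368.

0.368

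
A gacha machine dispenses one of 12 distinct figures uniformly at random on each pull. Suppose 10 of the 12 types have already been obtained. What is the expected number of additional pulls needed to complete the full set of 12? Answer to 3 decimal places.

Starting from 10 distinct types, each trial gives a new one with probability (12−i)/12 when i types are held, so the wait for the next new type is 12/(12−i).
E = 12/2 + 12/1 = 18 ≈ 18.000.

18.000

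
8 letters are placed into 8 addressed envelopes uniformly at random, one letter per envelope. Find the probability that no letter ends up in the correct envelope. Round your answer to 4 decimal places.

0.3679

This is the derangement probability: permutations of 8 with no fixed point.
D(8) = 8! · (1 − 1/1! + 1/2! − ··· + (−1)^8/8!) = 14833.
P = 14833/40320 = 2119/5760 ≈ 0.3679.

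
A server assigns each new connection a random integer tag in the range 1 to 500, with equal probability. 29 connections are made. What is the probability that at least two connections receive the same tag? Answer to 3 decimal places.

0.563

It's easier to compute the probability that all 29 are distinct.
P(all distinct) = 500/500 · 499/500 · ··· · 472/500 ≈ 0.437.
So the probability of at least one match is 1 − 0.437 = 0.563.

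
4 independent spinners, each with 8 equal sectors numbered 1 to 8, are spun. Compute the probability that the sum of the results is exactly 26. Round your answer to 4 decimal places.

There are 8^4 = 4096 equally likely outcomes.
The number of ordered 4-tuples from {1,…,8} summing to 26 is 84.
P(sum = 26) = 84/4096 = 21/1024 ≈ 0.0205.

0.0205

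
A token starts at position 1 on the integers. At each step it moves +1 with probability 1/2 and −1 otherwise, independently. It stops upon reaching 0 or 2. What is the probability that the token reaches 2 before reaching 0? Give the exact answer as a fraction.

With a fair step, P(i) = ½P(i−1) + ½P(i+1) with P(0)=0, P(2)=1 has the linear solution P(i) = i/2.
P(1) = 1/2.

1/2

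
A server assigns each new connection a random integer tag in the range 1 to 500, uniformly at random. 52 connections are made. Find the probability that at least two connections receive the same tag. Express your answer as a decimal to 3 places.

It's easier to compute the probability that all 52 are distinct.
P(all distinct) = 500/500 · 499/500 · ··· · 449/500 ≈ 0.064.
So the probability of at least one match is 1 − 0.064 = 0.936.

0.936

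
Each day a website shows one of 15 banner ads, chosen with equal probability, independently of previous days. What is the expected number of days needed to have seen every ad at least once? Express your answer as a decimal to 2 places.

After i distinct types are collected, each trial gives a new one with probability (15−i)/15, so the expected wait for the next new type is 15/(15−i).
E = 15/15 + 15/14 + 15/13 + 15/12 + 15/11 + 15/10 + 15/9 + 15/8 + 15/7 + 15/6 + 15/5 + 15/4 + 15/3 + 15/2 + 15/1 = 1195757/24024 ≈ 49.77.

49.77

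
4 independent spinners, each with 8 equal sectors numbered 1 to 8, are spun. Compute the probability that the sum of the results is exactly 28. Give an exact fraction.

There are 8^4 = 4096 equally likely outcomes.
The number of ordered 4-tuples from {1,…,8} summing to 28 is 35.
P(sum = 28) = 35/4096.

35/4096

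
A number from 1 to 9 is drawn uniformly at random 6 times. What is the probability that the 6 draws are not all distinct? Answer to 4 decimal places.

0.8862

P(all 6 different) = 9/9 · 8/9 · ··· · 4/9 ≈ 0.1138.
P(at least two equal) = 1 − 0.1138 = 0.8862.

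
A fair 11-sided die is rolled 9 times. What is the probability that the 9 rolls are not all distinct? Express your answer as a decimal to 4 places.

P(all 9 different) = 11/11 · 10/11 · ··· · 3/11 ≈ 0.0085.
P(at least two equal) = 1 − 0.0085 = 0.9915.

0.9915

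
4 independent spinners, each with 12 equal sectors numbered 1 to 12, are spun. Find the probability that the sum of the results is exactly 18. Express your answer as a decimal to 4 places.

There are 12^4 = 20736 equally likely outcomes.
The number of ordered 4-tuples from {1,…,12} summing to 18 is 640.
P(sum = 18) = 640/20736 = 5/162 ≈ 0.0309.

0.0309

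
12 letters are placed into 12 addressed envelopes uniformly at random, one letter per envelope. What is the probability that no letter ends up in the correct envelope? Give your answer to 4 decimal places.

0.3679

This is the derangement probability: permutations of 12 with no fixed point.
D(12) = 12! · (1 − 1/1! + 1/2! − ··· + (−1)^12/12!) = 176214841.
P = 176214841/479001600 = 16019531/43545600 ≈ 0.3679.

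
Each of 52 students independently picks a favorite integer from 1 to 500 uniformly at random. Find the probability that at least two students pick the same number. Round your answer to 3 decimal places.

It's easier to compute the probability that all 52 are distinct.
P(all distinct) = 500/500 · 499/500 · ··· · 449/500 ≈ 0.064.
So the probability of at least one match is 1 − 0.064 = 0.936.

0.936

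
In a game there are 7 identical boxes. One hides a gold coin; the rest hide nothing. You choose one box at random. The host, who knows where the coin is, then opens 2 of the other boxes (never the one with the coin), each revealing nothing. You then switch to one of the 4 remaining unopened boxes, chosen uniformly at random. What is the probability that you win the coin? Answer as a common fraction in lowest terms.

Your original box holds the coin with probability 1/7, so the other 6 collectively hold it with probability 6/7.
The host can always find 2 empty boxes to open, so the reveals don't change that 6/7; it is now spread over the 4 remaining unopened boxes.
P(win by switching) = (6/7) · (1/4) = 3/14.

3/14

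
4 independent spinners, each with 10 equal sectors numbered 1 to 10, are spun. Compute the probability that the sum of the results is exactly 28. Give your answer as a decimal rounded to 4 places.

0.0415

There are 10^4 = 10000 equally likely outcomes.
The number of ordered 4-tuples from {1,…,10} summing to 28 is 415.
P(sum = 28) = 415/10000 = 83/2000 ≈ 0.0415.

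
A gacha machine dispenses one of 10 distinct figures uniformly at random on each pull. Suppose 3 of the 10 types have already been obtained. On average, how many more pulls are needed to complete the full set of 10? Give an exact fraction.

363/14

Starting from 3 distinct types, each trial gives a new one with probability (10−i)/10 when i types are held, so the wait for the next new type is 10/(10−i).
E = 10/7 + 10/6 + 10/5 + 10/4 + 10/3 + 10/2 + 10/1 = 363/14.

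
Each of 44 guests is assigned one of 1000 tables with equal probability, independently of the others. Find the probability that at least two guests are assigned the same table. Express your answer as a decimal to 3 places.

It's easier to compute the probability that all 44 are distinct.
P(all distinct) = 1000/1000 · 999/1000 · ··· · 957/1000 ≈ 0.383.
So the probability of at least one match is 1 − 0.383 = 0.617.

0.617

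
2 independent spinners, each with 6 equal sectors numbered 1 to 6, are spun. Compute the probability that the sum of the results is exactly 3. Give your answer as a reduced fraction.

1/18

There are 6^2 = 36 equally likely outcomes.
The number of ordered 2-tuples from {1,…,6} summing to 3 is 2.
P(sum = 3) = 2/36 = 1/18.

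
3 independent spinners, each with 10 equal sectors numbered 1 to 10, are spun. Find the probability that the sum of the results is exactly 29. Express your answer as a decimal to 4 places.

There are 10^3 = 1000 equally likely outcomes.
The number of ordered 3-tuples from {1,…,10} summing to 29 is 3.
P(sum = 29) = 3/1000 ≈ 0.0030.

0.0030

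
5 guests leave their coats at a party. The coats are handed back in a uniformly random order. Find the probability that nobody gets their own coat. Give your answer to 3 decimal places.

0.367

This is the derangement probability: permutations of 5 with no fixed point.
D(5) = 5! · (1 − 1/1! + 1/2! − ··· + (−1)^5/5!) = 44.
P = 44/120 = 11/30 ≈ 0.367.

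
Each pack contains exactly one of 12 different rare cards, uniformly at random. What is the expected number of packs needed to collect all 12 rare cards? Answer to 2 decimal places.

After i distinct types are collected, each trial gives a new one with probability (12−i)/12, so the expected wait for the next new type is 12/(12−i).
E = 12/12 + 12/11 + 12/10 + 12/9 + 12/8 + 12/7 + 12/6 + 12/5 + 12/4 + 12/3 + 12/2 + 12/1 = 86021/2310 ≈ 37.24.

37.24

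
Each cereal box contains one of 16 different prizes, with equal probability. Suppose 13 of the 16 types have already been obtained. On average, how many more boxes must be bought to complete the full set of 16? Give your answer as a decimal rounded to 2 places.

29.33

Starting from 13 distinct types, each trial gives a new one with probability (16−i)/16 when i types are held, so the wait for the next new type is 16/(16−i).
E = 16/3 + 16/2 + 16/1 = 88/3 ≈ 29.33.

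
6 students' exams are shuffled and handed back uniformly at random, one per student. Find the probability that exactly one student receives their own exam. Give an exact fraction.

Choose which one is fixed: C(6,1) = 6 ways.
The remaining 5 must have no fixed point: D(5) = 44.
P = 6·44/720 = 11/30.

11/30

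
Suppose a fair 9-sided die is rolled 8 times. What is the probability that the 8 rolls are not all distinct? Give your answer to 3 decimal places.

0.992

P(all 8 different) = 9/9 · 8/9 · ··· · 2/9 ≈ 0.008.
P(at least two equal) = 1 − 0.008 = 0.992.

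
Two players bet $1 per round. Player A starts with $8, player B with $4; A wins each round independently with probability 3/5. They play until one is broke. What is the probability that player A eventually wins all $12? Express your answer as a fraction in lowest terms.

Let r = q/p = (2/5)/(3/5) = 2/3. The recurrence P(i) = p·P(i+1) + q·P(i−1) with P(0)=0, P(12)=1 gives P(i) = (1 − r^i)/(1 − r^12).
P(8) = (1 − (2/3)^8) / (1 − (2/3)^12) = 7857/8113.

7857/8113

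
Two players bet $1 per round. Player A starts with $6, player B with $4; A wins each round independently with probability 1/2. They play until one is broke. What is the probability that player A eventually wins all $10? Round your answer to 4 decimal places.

0.6000

With a fair step, P(i) = ½P(i−1) + ½P(i+1) with P(0)=0, P(10)=1 has the linear solution P(i) = i/10.
P(6) = 6/10 = 3/5 ≈ 0.6000.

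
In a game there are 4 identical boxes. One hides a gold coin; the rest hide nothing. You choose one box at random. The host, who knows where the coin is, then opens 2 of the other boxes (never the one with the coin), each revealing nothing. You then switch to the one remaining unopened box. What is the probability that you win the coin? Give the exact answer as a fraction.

3/4

Your original box holds the coin with probability 1/4, so the other 3 collectively hold it with probability 3/4.
The host can always find 2 empty boxes to open, so the reveals don't change that 3/4; it is now spread over the 1 remaining unopened box.
P(win by switching) = (3/4) · (1/1) = 3/4.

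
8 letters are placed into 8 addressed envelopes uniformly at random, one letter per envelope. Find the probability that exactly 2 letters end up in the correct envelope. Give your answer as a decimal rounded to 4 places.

0.1840

Choose which 2 of the 8 are fixed: C(8,2) = 28 ways.
The remaining 6 must have no fixed point: D(6) = 265.
P = 28·265/40320 = 53/288 ≈ 0.1840.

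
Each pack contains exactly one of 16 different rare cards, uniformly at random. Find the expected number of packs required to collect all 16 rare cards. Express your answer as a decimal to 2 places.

After i distinct types are collected, each trial gives a new one with probability (16−i)/16, so the expected wait for the next new type is 16/(16−i).
E = 16/16 + 16/15 + 16/14 + 16/13 + 16/12 + 16/11 + 16/10 + 16/9 + 16/8 + 16/7 + 16/6 + 16/5 + 16/4 + 16/3 + 16/2 + 16/1 = 2436559/45045 ≈ 54.09.

54.09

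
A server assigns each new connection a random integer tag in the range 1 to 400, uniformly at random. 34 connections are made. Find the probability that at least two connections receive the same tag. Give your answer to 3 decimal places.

0.764

It's easier to compute the probability that all 34 are distinct.
P(all distinct) = 400/400 · 399/400 · ··· · 367/400 ≈ 0.236.
So the probability of at least one match is 1 − 0.236 = 0.764.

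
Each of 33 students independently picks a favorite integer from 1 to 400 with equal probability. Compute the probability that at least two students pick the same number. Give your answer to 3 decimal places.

It's easier to compute the probability that all 33 are distinct.
P(all distinct) = 400/400 · 399/400 · ··· · 368/400 ≈ 0.257.
So the probability of at least one match is 1 − 0.257 = 0.743.

0.743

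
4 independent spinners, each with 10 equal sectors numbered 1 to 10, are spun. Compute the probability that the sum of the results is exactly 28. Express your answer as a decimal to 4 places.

0.0415

There are 10^4 = 10000 equally likely outcomes.
The number of ordered 4-tuples from {1,…,10} summing to 28 is 415.
P(sum = 28) = 415/10000 = 83/2000 ≈ 0.0415.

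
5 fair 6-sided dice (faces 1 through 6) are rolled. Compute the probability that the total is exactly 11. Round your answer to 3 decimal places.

There are 6^5 = 7776 equally likely outcomes.
The number of ordered 5-tuples from {1,…,6} summing to 11 is 205.
P(sum = 11) = 205/7776 ≈ 0.026.

0.026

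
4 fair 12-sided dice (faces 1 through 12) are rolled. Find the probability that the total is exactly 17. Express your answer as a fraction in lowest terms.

17/648

There are 12^4 = 20736 equally likely outcomes.
The number of ordered 4-tuples from {1,…,12} summing to 17 is 544.
P(sum = 17) = 544/20736 = 17/648.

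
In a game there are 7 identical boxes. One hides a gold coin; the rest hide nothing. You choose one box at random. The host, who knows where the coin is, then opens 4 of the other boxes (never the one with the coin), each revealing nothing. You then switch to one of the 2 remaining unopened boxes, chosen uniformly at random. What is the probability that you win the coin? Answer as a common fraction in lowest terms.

Your original box holds the coin with probability 1/7, so the other 6 collectively hold it with probability 6/7.
The host can always find 4 empty boxes to open, so the reveals don't change that 6/7; it is now spread over the 2 remaining unopened boxes.
P(win by switching) = (6/7) · (1/2) = 3/7.

3/7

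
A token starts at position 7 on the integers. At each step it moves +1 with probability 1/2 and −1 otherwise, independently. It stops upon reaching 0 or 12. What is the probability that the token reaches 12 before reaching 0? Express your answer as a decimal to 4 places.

0.5833

With a fair step, P(i) = ½P(i−1) + ½P(i+1) with P(0)=0, P(12)=1 has the linear solution P(i) = i/12.
P(7) = 7/12 ≈ 0.5833.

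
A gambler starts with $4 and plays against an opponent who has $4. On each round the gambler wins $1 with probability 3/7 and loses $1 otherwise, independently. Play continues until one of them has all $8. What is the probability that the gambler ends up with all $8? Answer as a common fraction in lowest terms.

Let r = q/p = (4/7)/(3/7) = 4/3. The recurrence P(i) = p·P(i+1) + q·P(i−1) with P(0)=0, P(8)=1 gives P(i) = (1 − r^i)/(1 − r^8).
P(4) = (1 − (4/3)^4) / (1 − (4/3)^8) = 81/337.

81/337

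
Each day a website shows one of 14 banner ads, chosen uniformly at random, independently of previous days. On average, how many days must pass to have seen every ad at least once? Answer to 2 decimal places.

45.52

After i distinct types are collected, each trial gives a new one with probability (14−i)/14, so the expected wait for the next new type is 14/(14−i).
E = 14/14 + 14/13 + 14/12 + 14/11 + 14/10 + 14/9 + 14/8 + 14/7 + 14/6 + 14/5 + 14/4 + 14/3 + 14/2 + 14/1 = 1171733/25740 ≈ 45.52.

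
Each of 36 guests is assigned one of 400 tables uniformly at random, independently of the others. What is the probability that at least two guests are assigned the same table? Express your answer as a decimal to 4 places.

It's easier to compute the probability that all 36 are distinct.
P(all distinct) = 400/400 · 399/400 · ··· · 365/400 ≈ 0.1972.
So the probability of at least one match is 1 − 0.1972 = 0.8028.

0.8028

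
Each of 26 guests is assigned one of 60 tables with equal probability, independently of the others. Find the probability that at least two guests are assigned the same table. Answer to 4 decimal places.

It's easier to compute the probability that all 26 are distinct.
P(all distinct) = 60/60 · 59/60 · ··· · 35/60 ≈ 0.0017.
So the probability of at least one match is 1 − 0.0017 = 0.9983.

0.9983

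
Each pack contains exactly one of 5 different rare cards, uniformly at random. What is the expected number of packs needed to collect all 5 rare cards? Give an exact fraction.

After i distinct types are collected, each trial gives a new one with probability (5−i)/5, so the expected wait for the next new type is 5/(5−i).
E = 5/5 + 5/4 + 5/3 + 5/2 + 5/1 = 137/12.

137/12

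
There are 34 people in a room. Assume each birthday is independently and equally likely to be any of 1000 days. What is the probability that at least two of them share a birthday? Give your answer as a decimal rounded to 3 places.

0.433

It's easier to compute the probability that all 34 are distinct.
P(all distinct) = 1000/1000 · 999/1000 · ··· · 967/1000 ≈ 0.567.
So the probability of at least one match is 1 − 0.567 = 0.433.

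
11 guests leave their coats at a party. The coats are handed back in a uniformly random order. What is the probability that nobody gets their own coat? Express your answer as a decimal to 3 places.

0.368

This is the derangement probability: permutations of 11 with no fixed point.
D(11) = 11! · (1 − 1/1! + 1/2! − ··· + (−1)^11/11!) = 14684570.
P = 14684570/39916800 = 1468457/3991680 ≈ 0.368.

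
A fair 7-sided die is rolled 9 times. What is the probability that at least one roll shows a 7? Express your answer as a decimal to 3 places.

P(no roll shows a 7) = (6/7)^9 ≈ 0.250.
P(at least one) = 1 − 0.250 = 0.750.

0.750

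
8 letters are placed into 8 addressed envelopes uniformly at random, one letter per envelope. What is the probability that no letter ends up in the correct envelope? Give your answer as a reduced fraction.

This is the derangement probability: permutations of 8 with no fixed point.
D(8) = 8! · (1 − 1/1! + 1/2! − ··· + (−1)^8/8!) = 14833.
P = 14833/40320 = 2119/5760.

2119/5760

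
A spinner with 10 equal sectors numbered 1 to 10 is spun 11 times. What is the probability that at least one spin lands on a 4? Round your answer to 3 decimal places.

P(no spin lands on a 4) = (9/10)^11 ≈ 0.314.
P(at least one) = 1 − 0.314 = 0.686.

0.686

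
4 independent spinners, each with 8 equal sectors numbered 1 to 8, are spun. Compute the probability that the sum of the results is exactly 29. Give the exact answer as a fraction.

There are 8^4 = 4096 equally likely outcomes.
The number of ordered 4-tuples from {1,…,8} summing to 29 is 20.
P(sum = 29) = 20/4096 = 5/1024.

5/1024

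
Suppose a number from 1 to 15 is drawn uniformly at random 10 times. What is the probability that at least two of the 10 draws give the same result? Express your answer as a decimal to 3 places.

0.981

P(all 10 different) = 15/15 · 14/15 · ··· · 6/15 ≈ 0.019.
P(at least two equal) = 1 − 0.019 = 0.981.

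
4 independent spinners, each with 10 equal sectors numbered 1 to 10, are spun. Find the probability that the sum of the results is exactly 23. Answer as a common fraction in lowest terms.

33/500

There are 10^4 = 10000 equally likely outcomes.
The number of ordered 4-tuples from {1,…,10} summing to 23 is 660.
P(sum = 23) = 660/10000 = 33/500.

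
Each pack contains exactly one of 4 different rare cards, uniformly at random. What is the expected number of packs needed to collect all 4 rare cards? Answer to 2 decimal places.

8.33

After i distinct types are collected, each trial gives a new one with probability (4−i)/4, so the expected wait for the next new type is 4/(4−i).
E = 4/4 + 4/3 + 4/2 + 4/1 = 25/3 ≈ 8.33.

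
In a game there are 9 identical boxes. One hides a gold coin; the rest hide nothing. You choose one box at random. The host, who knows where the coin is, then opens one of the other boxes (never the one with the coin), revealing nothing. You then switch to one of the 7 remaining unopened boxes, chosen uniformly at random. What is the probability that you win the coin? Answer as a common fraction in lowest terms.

8/63

Your original box holds the coin with probability 1/9, so the other 8 collectively hold it with probability 8/9.
The host can always find an empty box to open, so this doesn't change that 8/9; it is now spread over the 7 remaining unopened boxes.
P(win by switching) = (8/9) · (1/7) = 8/63.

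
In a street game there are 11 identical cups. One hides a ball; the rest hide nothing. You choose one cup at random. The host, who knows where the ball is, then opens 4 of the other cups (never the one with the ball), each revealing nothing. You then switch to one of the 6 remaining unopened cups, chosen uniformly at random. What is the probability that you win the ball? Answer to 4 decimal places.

0.1515

Your original cup holds the ball with probability 1/11, so the other 10 collectively hold it with probability 10/11.
The host can always find 4 empty cups to open, so the reveals don't change that 10/11; it is now spread over the 6 remaining unopened cups.
P(win by switching) = (10/11) · (1/6) = 5/33 ≈ 0.1515.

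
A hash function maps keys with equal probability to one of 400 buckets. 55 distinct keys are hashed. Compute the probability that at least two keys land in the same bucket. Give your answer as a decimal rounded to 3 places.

It's easier to compute the probability that all 55 are distinct.
P(all distinct) = 400/400 · 399/400 · ··· · 346/400 ≈ 0.020.
So the probability of at least one match is 1 − 0.020 = 0.980.

0.980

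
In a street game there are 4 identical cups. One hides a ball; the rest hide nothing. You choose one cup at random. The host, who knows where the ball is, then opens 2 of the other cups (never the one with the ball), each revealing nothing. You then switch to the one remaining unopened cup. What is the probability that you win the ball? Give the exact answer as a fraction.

Your original cup holds the ball with probability 1/4, so the other 3 collectively hold it with probability 3/4.
The host can always find 2 empty cups to open, so the reveals don't change that 3/4; it is now spread over the 1 remaining unopened cup.
P(win by switching) = (3/4) · (1/1) = 3/4.

3/4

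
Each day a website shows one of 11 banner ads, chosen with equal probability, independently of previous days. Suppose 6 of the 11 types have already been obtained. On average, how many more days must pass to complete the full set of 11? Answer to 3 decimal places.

25.117

Starting from 6 distinct types, each trial gives a new one with probability (11−i)/11 when i types are held, so the wait for the next new type is 11/(11−i).
E = 11/5 + 11/4 + 11/3 + 11/2 + 11/1 = 1507/60 ≈ 25.117.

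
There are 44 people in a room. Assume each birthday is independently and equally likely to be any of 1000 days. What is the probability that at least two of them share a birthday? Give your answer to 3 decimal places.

0.617

It's easier to compute the probability that all 44 are distinct.
P(all distinct) = 1000/1000 · 999/1000 · ··· · 957/1000 ≈ 0.383.
So the probability of at least one match is 1 − 0.383 = 0.617.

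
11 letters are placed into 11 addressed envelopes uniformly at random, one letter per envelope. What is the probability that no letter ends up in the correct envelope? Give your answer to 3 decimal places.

0.368

This is the derangement probability: permutations of 11 with no fixed point.
D(11) = 11! · (1 − 1/1! + 1/2! − ··· + (−1)^11/11!) = 14684570.
P = 14684570/39916800 = 1468457/3991680 ≈ 0.368.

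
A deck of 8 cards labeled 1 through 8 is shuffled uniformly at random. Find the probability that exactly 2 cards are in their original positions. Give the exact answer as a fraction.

Choose which 2 of the 8 are fixed: C(8,2) = 28 ways.
The remaining 6 must have no fixed point: D(6) = 265.
P = 28·265/40320 = 53/288.

53/288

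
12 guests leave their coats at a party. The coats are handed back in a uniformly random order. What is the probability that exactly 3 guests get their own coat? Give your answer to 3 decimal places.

0.061

Choose which 3 of the 12 are fixed: C(12,3) = 220 ways.
The remaining 9 must have no fixed point: D(9) = 133496.
P = 220·133496/479001600 = 16687/272160 ≈ 0.061.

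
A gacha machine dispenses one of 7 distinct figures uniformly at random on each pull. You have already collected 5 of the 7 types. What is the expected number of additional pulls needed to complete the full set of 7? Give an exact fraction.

Starting from 5 distinct types, each trial gives a new one with probability (7−i)/7 when i types are held, so the wait for the next new type is 7/(7−i).
E = 7/2 + 7/1 = 21/2.

21/2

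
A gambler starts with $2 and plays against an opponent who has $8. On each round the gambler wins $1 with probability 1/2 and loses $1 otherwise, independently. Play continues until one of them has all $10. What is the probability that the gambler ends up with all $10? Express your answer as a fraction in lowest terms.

With a fair step, P(i) = ½P(i−1) + ½P(i+1) with P(0)=0, P(10)=1 has the linear solution P(i) = i/10.
P(2) = 2/10 = 1/5.

1/5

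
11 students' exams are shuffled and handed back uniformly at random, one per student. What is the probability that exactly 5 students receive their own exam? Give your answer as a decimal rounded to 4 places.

Choose which 5 of the 11 are fixed: C(11,5) = 462 ways.
The remaining 6 must have no fixed point: D(6) = 265.
P = 462·265/39916800 = 53/17280 ≈ 0.0031.

0.0031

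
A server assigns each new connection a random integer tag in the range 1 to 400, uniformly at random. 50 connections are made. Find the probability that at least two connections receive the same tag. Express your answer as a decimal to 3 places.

It's easier to compute the probability that all 50 are distinct.
P(all distinct) = 400/400 · 399/400 · ··· · 351/400 ≈ 0.041.
So the probability of at least one match is 1 − 0.041 = 0.959.

0.959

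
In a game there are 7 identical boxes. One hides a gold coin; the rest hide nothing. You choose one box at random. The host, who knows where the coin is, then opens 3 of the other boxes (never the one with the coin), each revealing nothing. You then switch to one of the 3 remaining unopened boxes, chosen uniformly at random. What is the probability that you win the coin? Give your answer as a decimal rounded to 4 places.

Your original box holds the coin with probability 1/7, so the other 6 collectively hold it with probability 6/7.
The host can always find 3 empty boxes to open, so the reveals don't change that 6/7; it is now spread over the 3 remaining unopened boxes.
P(win by switching) = (6/7) · (1/3) = 2/7 ≈ 0.2857.

0.2857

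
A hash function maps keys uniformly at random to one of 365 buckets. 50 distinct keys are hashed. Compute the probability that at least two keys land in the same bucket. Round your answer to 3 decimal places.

It's easier to compute the probability that all 50 are distinct.
P(all distinct) = 365/365 · 364/365 · ··· · 316/365 ≈ 0.030.
So the probability of at least one match is 1 − 0.030 = 0.970.

0.970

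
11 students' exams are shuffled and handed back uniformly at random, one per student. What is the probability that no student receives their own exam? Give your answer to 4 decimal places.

This is the derangement probability: permutations of 11 with no fixed point.
D(11) = 11! · (1 − 1/1! + 1/2! − ··· + (−1)^11/11!) = 14684570.
P = 14684570/39916800 = 1468457/3991680 ≈ 0.3679.

0.3679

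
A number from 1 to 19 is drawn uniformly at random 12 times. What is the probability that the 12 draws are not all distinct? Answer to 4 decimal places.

0.9891

P(all 12 different) = 19/19 · 18/19 · ··· · 8/19 ≈ 0.0109.
P(at least two equal) = 1 − 0.0109 = 0.9891.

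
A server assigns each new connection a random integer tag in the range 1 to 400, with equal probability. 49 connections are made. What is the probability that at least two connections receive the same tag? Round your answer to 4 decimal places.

It's easier to compute the probability that all 49 are distinct.
P(all distinct) = 400/400 · 399/400 · ··· · 352/400 ≈ 0.0466.
So the probability of at least one match is 1 − 0.0466 = 0.9534.

0.9534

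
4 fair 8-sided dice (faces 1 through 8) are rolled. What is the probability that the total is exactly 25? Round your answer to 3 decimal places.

There are 8^4 = 4096 equally likely outcomes.
The number of ordered 4-tuples from {1,…,8} summing to 25 is 120.
P(sum = 25) = 120/4096 = 15/512 ≈ 0.029.

0.029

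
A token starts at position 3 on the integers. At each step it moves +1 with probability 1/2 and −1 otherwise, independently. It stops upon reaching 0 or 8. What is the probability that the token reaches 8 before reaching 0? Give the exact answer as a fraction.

With a fair step, P(i) = ½P(i−1) + ½P(i+1) with P(0)=0, P(8)=1 has the linear solution P(i) = i/8.
P(3) = 3/8.

3/8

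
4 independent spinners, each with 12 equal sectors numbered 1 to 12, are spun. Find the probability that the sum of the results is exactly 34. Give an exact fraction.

There are 12^4 = 20736 equally likely outcomes.
The number of ordered 4-tuples from {1,…,12} summing to 34 is 640.
P(sum = 34) = 640/20736 = 5/162.

5/162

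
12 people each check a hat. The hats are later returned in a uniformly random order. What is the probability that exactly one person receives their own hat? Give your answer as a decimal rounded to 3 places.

0.368

Choose which one is fixed: C(12,1) = 12 ways.
The remaining 11 must have no fixed point: D(11) = 14684570.
P = 12·14684570/479001600 = 1468457/3991680 ≈ 0.368.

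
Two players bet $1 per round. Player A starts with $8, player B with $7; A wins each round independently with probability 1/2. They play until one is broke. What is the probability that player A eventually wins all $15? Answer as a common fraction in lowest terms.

With a fair step, P(i) = ½P(i−1) + ½P(i+1) with P(0)=0, P(15)=1 has the linear solution P(i) = i/15.
P(8) = 8/15.

8/15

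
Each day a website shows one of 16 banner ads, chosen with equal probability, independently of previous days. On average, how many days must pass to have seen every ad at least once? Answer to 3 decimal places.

After i distinct types are collected, each trial gives a new one with probability (16−i)/16, so the expected wait for the next new type is 16/(16−i).
E = 16/16 + 16/15 + 16/14 + 16/13 + 16/12 + 16/11 + 16/10 + 16/9 + 16/8 + 16/7 + 16/6 + 16/5 + 16/4 + 16/3 + 16/2 + 16/1 = 2436559/45045 ≈ 54.092.

54.092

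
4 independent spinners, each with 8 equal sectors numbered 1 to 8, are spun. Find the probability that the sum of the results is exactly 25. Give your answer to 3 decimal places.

0.029

There are 8^4 = 4096 equally likely outcomes.
The number of ordered 4-tuples from {1,…,8} summing to 25 is 120.
P(sum = 25) = 120/4096 = 15/512 ≈ 0.029.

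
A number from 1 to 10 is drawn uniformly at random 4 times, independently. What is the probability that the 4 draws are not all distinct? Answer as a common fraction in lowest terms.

62/125

P(all 4 different) = 10/10 · 9/10 · ··· · 7/10 = 63/125.
P(at least two equal) = 1 − 63/125 = 62/125.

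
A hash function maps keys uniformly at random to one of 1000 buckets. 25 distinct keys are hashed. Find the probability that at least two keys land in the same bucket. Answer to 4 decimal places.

It's easier to compute the probability that all 25 are distinct.
P(all distinct) = 1000/1000 · 999/1000 · ··· · 976/1000 ≈ 0.7390.
So the probability of at least one match is 1 − 0.7390 = 0.2610.

0.2610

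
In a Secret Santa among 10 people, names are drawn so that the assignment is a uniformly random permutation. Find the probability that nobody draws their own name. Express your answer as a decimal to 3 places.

This is the derangement probability: permutations of 10 with no fixed point.
D(10) = 10! · (1 − 1/1! + 1/2! − ··· + (−1)^10/10!) = 1334961.
P = 1334961/3628800 = 16481/44800 ≈ 0.368.

0.368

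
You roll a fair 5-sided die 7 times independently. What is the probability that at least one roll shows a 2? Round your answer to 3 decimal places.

P(no roll shows a 2) = (4/5)^7 ≈ 0.210.
P(at least one) = 1 − 0.210 = 0.790.

0.790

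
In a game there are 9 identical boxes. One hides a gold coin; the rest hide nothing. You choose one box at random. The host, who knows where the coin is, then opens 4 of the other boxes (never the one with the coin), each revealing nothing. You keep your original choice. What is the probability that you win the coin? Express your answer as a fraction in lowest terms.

The host can always open 4 empty boxes regardless of your choice, so the reveals give no information about your original box.
P(win by staying) = 1/9.

1/9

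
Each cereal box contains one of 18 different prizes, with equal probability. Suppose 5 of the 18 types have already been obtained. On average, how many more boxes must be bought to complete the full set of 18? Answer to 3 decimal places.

Starting from 5 distinct types, each trial gives a new one with probability (18−i)/18 when i types are held, so the wait for the next new type is 18/(18−i).
E = 18/13 + 18/12 + 18/11 + 18/10 + 18/9 + 18/8 + 18/7 + 18/6 + 18/5 + 18/4 + 18/3 + 18/2 + 18/1 = 1145993/20020 ≈ 57.242.

57.242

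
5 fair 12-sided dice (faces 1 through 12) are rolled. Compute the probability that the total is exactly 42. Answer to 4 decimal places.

There are 12^5 = 248832 equally likely outcomes.
The number of ordered 5-tuples from {1,…,12} summing to 42 is 6265.
P(sum = 42) = 6265/248832 ≈ 0.0252.

0.0252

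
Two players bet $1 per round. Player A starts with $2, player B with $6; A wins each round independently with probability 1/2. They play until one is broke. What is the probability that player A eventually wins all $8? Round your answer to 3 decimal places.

0.250

With a fair step, P(i) = ½P(i−1) + ½P(i+1) with P(0)=0, P(8)=1 has the linear solution P(i) = i/8.
P(2) = 2/8 = 1/4 ≈ 0.250.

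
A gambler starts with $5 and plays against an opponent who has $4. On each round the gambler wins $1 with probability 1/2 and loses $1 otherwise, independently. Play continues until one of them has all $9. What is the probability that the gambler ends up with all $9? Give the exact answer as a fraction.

With a fair step, P(i) = ½P(i−1) + ½P(i+1) with P(0)=0, P(9)=1 has the linear solution P(i) = i/9.
P(5) = 5/9.

5/9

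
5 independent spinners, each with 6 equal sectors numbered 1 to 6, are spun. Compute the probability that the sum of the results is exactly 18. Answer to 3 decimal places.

There are 6^5 = 7776 equally likely outcomes.
The number of ordered 5-tuples from {1,…,6} summing to 18 is 780.
P(sum = 18) = 780/7776 = 65/648 ≈ 0.100.

0.100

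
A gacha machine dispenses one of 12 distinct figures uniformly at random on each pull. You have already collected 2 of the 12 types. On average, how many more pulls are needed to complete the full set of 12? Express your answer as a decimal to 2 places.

Starting from 2 distinct types, each trial gives a new one with probability (12−i)/12 when i types are held, so the wait for the next new type is 12/(12−i).
E = 12/10 + 12/9 + 12/8 + 12/7 + 12/6 + 12/5 + 12/4 + 12/3 + 12/2 + 12/1 = 7381/210 ≈ 35.15.

35.15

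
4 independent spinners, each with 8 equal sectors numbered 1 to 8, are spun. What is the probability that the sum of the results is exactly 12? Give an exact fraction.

161/4096

There are 8^4 = 4096 equally likely outcomes.
The number of ordered 4-tuples from {1,…,8} summing to 12 is 161.
P(sum = 12) = 161/4096.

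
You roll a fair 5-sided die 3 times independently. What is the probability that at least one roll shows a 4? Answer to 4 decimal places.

0.4880

P(no roll shows a 4) = (4/5)^3 ≈ 0.5120.
P(at least one) = 1 − 0.5120 = 0.4880.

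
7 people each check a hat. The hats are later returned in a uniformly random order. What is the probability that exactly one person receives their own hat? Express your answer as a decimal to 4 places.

0.3681

Choose which one is fixed: C(7,1) = 7 ways.
The remaining 6 must have no fixed point: D(6) = 265.
P = 7·265/5040 = 53/144 ≈ 0.3681.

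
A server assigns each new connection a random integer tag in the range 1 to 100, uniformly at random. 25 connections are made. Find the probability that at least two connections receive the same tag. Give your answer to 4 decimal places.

It's easier to compute the probability that all 25 are distinct.
P(all distinct) = 100/100 · 99/100 · ··· · 76/100 ≈ 0.0376.
So the probability of at least one match is 1 − 0.0376 = 0.9624.

0.9624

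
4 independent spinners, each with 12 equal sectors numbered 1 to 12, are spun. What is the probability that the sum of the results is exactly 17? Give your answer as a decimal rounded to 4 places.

0.0262

There are 12^4 = 20736 equally likely outcomes.
The number of ordered 4-tuples from {1,…,12} summing to 17 is 544.
P(sum = 17) = 544/20736 = 17/648 ≈ 0.0262.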